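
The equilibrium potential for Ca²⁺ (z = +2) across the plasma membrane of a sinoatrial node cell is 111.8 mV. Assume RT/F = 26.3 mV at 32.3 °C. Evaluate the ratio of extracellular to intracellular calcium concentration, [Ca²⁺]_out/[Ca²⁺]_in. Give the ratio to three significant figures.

ln([out]/[in]) = E·z/(26.3) = 111.8 × 2 / 26.3 = 8.5019
[out]/[in] = e^(8.5019) = 4924

4920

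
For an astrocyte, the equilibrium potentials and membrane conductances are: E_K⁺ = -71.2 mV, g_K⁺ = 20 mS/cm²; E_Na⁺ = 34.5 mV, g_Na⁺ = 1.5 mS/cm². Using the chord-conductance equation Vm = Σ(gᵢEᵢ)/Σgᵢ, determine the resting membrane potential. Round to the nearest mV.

-64 mV

Σ gᵢEᵢ = 20·(-71.2) + 1.5·(34.5) = -1372.25
Σ gᵢ = 20 + 1.5 = 21.5
Vm = -1372.25 / 21.5 = -63.83 mV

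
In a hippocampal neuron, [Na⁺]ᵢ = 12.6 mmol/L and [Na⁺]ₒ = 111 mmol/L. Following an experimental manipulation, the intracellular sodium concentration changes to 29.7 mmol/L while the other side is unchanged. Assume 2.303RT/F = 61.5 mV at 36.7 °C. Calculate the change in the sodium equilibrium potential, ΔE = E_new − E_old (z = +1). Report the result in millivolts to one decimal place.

-22.9 mV

E_old = (61.5/1)·log₁₀(111/12.6) = 58.11 mV
E_new = (61.5/1)·log₁₀(111/29.7) = 35.21 mV
ΔE = 35.21 − (58.11) = -22.90 mV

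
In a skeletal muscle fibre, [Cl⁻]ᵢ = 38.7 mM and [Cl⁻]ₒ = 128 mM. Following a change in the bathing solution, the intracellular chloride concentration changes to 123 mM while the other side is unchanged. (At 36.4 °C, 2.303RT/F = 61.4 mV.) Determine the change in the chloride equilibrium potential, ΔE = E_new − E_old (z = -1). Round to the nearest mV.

31 mV

E_old = (61.4/-1)·log₁₀(128/38.7) = -31.90 mV
E_new = (61.4/-1)·log₁₀(128/123) = -1.06 mV
ΔE = -1.06 − (-31.90) = 30.83 mV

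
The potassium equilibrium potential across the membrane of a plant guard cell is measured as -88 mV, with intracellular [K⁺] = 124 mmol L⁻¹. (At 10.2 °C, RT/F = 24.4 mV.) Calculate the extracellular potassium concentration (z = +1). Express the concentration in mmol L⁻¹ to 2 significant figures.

Nernst: E = (24.4/1) · ln([out]/[in]), so ln([out]/[in]) = -88.0 × 1 / 24.4 = -3.6066.
[out]/[in] = e^(-3.6066) = 0.02715.
[out] = 0.02715 × 124 = 3.366 mmol L⁻¹.

3.4 mmol L⁻¹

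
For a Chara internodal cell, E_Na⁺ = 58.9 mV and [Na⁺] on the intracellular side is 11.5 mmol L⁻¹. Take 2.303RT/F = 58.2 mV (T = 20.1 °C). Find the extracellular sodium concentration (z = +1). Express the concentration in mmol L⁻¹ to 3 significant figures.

Nernst: E = (58.2/1) · log₁₀([out]/[in]), so log₁₀([out]/[in]) = 58.9 × 1 / 58.2 = 1.0120.
[out]/[in] = 10^(1.0120) = 10.28.
[out] = 10.28 × 11.5 = 118.2 mmol L⁻¹.

118 mmol L⁻¹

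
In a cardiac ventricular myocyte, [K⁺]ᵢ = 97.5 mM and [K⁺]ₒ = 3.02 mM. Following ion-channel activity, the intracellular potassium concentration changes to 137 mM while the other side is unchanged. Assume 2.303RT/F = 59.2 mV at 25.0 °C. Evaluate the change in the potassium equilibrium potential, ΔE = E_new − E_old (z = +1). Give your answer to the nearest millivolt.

E_old = (59.2/1)·log₁₀(3.02/97.5) = -89.33 mV
E_new = (59.2/1)·log₁₀(3.02/137) = -98.08 mV
ΔE = -98.08 − (-89.33) = -8.74 mV

-9 mV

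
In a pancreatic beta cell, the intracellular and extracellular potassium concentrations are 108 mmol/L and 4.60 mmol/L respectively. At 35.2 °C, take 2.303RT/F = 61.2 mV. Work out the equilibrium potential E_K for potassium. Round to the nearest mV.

E = (61.2/z) · log₁₀([K⁺]_out/[K⁺]_in) with z = +1.
= (61.2/1) · log₁₀(4.60/108) = 61.20 · log₁₀(0.04259)
= 61.20 · (-1.3707) = -83.88 mV

-84 mV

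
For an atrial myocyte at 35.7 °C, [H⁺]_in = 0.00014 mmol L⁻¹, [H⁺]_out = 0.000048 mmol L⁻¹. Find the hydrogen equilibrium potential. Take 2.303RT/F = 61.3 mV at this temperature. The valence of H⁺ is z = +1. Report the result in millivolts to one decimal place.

-28.5 mV

E = (61.3/z) · log₁₀([H⁺]_out/[H⁺]_in) with z = +1.
= (61.3/1) · log₁₀(0.000048/0.00014) = 61.30 · log₁₀(0.3429)
= 61.30 · (-0.4649) = -28.50 mV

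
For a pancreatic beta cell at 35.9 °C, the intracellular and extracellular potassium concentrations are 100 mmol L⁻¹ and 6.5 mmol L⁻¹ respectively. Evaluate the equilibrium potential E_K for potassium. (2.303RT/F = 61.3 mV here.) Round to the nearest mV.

E = (61.3/z) · log₁₀([K⁺]_out/[K⁺]_in) with z = +1.
= (61.3/1) · log₁₀(6.5/100) = 61.30 · log₁₀(0.065)
= 61.30 · (-1.1871) = -72.77 mV

-73 mV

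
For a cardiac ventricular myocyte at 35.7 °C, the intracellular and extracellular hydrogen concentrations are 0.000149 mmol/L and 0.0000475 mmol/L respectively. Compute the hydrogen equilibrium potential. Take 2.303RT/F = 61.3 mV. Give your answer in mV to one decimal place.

-30.4 mV

E = (61.3/z) · log₁₀([H⁺]_out/[H⁺]_in) with z = +1.
= (61.3/1) · log₁₀(0.0000475/0.000149) = 61.30 · log₁₀(0.3188)
= 61.30 · (-0.4965) = -30.43 mV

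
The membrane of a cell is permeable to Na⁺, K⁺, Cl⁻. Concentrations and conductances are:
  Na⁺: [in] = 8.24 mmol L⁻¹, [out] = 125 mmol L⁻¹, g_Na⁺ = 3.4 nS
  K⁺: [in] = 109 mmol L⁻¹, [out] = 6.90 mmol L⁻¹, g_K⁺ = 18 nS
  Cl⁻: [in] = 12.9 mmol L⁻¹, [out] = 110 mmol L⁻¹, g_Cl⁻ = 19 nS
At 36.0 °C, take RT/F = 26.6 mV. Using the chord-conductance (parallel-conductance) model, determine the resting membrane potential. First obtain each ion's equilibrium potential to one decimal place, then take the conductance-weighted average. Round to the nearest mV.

E_Na⁺ = (26.6/1)·ln(125/8.24) = 72.3 mV
E_K⁺ = (26.6/1)·ln(6.90/109) = -73.4 mV
E_Cl⁻ = (26.6/-1)·ln(110/12.9) = -57.0 mV
Vm = (Σ gᵢEᵢ)/(Σ gᵢ) = (3.4·72.3 + 18·-73.4 + 19·-57.0) / (3.4 + 18 + 19)
= -2158.38 / 40.4 = -53.43 mV

-53 mV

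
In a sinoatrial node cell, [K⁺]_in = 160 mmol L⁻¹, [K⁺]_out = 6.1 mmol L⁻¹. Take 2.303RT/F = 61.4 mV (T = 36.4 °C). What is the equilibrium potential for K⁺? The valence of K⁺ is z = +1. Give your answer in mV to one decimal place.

-87.1 mV

E = (61.4/z) · log₁₀([K⁺]_out/[K⁺]_in) with z = +1.
= (61.4/1) · log₁₀(6.1/160) = 61.40 · log₁₀(0.03812)
= 61.40 · (-1.4188) = -87.11 mV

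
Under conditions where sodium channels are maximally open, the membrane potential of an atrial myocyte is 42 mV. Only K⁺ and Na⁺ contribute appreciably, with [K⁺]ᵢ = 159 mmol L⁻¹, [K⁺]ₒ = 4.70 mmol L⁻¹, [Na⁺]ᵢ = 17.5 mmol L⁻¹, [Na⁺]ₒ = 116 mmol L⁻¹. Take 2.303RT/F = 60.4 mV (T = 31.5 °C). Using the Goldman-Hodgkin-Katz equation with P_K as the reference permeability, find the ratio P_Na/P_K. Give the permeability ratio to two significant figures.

27

Let α = P_Na/P_K. GHK: Vm = 60.4·log₁₀[(Kₒ + α·Naₒ)/(Kᵢ + α·Naᵢ)].
10^(Vm/60.4) = 10^(42.0/60.4) = 4.9587
So 4.9587·(Kᵢ + α·Naᵢ) = Kₒ + α·Naₒ → α = (4.9587·159.0 − 4.7) / (116.0 − 4.9587·17.5)
α = (788.4 − 4.7) / (116.0 − 86.78) = 783.7/29.22 = 26.82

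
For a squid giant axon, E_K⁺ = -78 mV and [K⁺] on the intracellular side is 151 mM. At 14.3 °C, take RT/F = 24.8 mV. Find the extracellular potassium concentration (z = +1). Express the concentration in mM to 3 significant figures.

Nernst: E = (24.8/1) · ln([out]/[in]), so ln([out]/[in]) = -78.0 × 1 / 24.8 = -3.1452.
[out]/[in] = e^(-3.1452) = 0.04306.
[out] = 0.04306 × 151 = 6.502 mM.

6.50 mM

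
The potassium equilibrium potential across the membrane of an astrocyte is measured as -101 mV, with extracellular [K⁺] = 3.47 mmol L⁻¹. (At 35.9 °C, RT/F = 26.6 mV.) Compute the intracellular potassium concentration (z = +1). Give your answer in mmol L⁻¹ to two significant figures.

Nernst: E = (26.6/1) · ln([out]/[in]), so ln([out]/[in]) = -101.0 × 1 / 26.6 = -3.7970.
[out]/[in] = e^(-3.7970) = 0.02244.
[in] = 3.47 / 0.02244 = 154.6 mmol L⁻¹.

150 mmol L⁻¹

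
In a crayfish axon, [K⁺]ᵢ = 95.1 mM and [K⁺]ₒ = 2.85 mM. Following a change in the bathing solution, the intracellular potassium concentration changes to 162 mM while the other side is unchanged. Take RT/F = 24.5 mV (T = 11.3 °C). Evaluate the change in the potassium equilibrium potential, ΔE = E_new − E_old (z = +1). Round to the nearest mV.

E_old = (24.5/1)·ln(2.85/95.1) = -85.94 mV
E_new = (24.5/1)·ln(2.85/162) = -98.99 mV
ΔE = -98.99 − (-85.94) = -13.05 mV

-13 mV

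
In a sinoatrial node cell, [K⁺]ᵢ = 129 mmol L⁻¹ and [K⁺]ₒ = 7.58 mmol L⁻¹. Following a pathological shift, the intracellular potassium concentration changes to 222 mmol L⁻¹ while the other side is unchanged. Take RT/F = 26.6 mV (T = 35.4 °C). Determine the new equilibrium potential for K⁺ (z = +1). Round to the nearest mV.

-90 mV

After the shift: [K⁺]_out = 7.58, [K⁺]_in = 222 mmol L⁻¹.
E_new = (26.6/1)·ln(7.58/222) = 26.60 · (-3.3772) = -89.83 mV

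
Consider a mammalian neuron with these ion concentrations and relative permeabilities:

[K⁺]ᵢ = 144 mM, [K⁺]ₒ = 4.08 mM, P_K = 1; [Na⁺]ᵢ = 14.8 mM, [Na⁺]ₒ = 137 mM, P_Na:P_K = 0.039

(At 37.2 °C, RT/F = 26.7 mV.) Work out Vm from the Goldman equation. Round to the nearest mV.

Vm = 26.7 · ln[(Σ P·[cation]ₒ + Σ P·[anion]ᵢ) / (Σ P·[cation]ᵢ + Σ P·[anion]ₒ)]
Numerator = 1×4.08 + 0.039×137 = 9.423
Denominator = 1×144 + 0.039×14.8 = 144.6
Vm = 26.7 · ln(0.065176) = 26.7 × (-2.7307) = -72.91 mV

-73 mV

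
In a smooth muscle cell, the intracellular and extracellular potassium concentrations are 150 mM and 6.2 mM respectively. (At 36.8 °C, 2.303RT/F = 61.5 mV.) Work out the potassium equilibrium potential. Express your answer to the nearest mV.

-85 mV

E = (61.5/z) · log₁₀([K⁺]_out/[K⁺]_in) with z = +1.
= (61.5/1) · log₁₀(6.2/150) = 61.50 · log₁₀(0.04133)
= 61.50 · (-1.3837) = -85.10 mV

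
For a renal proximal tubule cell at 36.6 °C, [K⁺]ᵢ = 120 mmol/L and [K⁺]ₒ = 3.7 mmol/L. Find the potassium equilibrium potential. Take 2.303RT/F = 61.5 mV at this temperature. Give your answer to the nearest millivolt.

-93 mV

E = (61.5/z) · log₁₀([K⁺]_out/[K⁺]_in) with z = +1.
= (61.5/1) · log₁₀(3.7/120) = 61.50 · log₁₀(0.03083)
= 61.50 · (-1.5110) = -92.93 mV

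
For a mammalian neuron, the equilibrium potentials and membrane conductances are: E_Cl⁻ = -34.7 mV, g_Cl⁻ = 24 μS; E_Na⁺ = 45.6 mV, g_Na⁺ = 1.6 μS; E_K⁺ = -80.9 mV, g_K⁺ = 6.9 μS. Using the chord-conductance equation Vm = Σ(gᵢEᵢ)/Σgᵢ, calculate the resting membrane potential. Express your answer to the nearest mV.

-41 mV

Σ gᵢEᵢ = 24·(-34.7) + 1.6·(45.6) + 6.9·(-80.9) = -1318.05
Σ gᵢ = 24 + 1.6 + 6.9 = 32.5
Vm = -1318.05 / 32.5 = -40.56 mV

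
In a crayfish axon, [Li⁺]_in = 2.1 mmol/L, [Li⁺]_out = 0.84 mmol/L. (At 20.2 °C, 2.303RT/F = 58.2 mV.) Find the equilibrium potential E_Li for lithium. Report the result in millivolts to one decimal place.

-23.2 mV

E = (58.2/z) · log₁₀([Li⁺]_out/[Li⁺]_in) with z = +1.
= (58.2/1) · log₁₀(0.84/2.1) = 58.20 · log₁₀(0.4)
= 58.20 · (-0.3979) = -23.16 mV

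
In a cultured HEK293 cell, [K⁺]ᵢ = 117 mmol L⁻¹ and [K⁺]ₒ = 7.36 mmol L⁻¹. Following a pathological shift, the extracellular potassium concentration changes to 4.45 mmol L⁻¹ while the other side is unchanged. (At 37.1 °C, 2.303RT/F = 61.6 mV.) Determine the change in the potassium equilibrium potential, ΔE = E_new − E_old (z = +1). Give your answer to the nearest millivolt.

E_old = (61.6/1)·log₁₀(7.36/117) = -74.00 mV
E_new = (61.6/1)·log₁₀(4.45/117) = -87.46 mV
ΔE = -87.46 − (-74.00) = -13.46 mV

-13 mV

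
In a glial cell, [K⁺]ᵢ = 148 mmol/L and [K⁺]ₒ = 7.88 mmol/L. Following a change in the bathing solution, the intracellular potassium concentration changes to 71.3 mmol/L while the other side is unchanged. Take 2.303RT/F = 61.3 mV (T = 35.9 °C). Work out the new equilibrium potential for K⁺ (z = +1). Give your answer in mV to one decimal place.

After the shift: [K⁺]_out = 7.88, [K⁺]_in = 71.3 mmol/L.
E_new = (61.3/1)·log₁₀(7.88/71.3) = 61.30 · (-0.9566) = -58.64 mV

-58.6 mV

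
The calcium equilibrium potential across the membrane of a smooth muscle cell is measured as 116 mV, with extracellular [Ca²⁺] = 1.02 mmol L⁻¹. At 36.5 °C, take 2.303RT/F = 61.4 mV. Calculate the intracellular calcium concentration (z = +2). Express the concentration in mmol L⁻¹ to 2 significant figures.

Nernst: E = (61.4/2) · log₁₀([out]/[in]), so log₁₀([out]/[in]) = 116.0 × 2 / 61.4 = 3.7785.
[out]/[in] = 10^(3.7785) = 6005.
[in] = 1.02 / 6005 = 0.0001699 mmol L⁻¹.

0.00017 mmol L⁻¹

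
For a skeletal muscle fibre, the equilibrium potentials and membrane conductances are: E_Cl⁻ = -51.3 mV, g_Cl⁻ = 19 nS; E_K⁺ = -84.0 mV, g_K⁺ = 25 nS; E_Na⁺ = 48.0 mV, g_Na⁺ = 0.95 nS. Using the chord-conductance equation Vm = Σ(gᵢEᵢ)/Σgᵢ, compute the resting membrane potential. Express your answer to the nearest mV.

Σ gᵢEᵢ = 19·(-51.3) + 25·(-84.0) + 0.95·(48.0) = -3029.10
Σ gᵢ = 19 + 25 + 0.95 = 44.95
Vm = -3029.10 / 44.95 = -67.39 mV

-67 mV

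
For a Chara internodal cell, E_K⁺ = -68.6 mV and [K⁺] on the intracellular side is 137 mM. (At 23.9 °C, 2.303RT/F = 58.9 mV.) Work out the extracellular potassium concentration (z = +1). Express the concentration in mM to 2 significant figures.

Nernst: E = (58.9/1) · log₁₀([out]/[in]), so log₁₀([out]/[in]) = -68.6 × 1 / 58.9 = -1.1647.
[out]/[in] = 10^(-1.1647) = 0.06844.
[out] = 0.06844 × 137 = 9.376 mM.

9.4 mM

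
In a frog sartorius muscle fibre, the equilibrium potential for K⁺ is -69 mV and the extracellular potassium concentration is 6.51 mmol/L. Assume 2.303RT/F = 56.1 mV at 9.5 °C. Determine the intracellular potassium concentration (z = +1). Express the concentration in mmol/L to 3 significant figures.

Nernst: E = (56.1/1) · log₁₀([out]/[in]), so log₁₀([out]/[in]) = -69.0 × 1 / 56.1 = -1.2299.
[out]/[in] = 10^(-1.2299) = 0.05889.
[in] = 6.51 / 0.05889 = 110.5 mmol/L.

111 mmol/L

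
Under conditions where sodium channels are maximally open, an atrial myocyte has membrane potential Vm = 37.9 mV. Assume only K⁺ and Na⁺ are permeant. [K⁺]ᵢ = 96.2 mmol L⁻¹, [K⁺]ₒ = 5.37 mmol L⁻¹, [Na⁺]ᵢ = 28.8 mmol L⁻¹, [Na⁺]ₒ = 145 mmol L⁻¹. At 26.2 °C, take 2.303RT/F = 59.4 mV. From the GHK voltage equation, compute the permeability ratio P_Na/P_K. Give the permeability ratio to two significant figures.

21

Let α = P_Na/P_K. GHK: Vm = 59.4·log₁₀[(Kₒ + α·Naₒ)/(Kᵢ + α·Naᵢ)].
10^(Vm/59.4) = 10^(37.9/59.4) = 4.3456
So 4.3456·(Kᵢ + α·Naᵢ) = Kₒ + α·Naₒ → α = (4.3456·96.2 − 5.37) / (145.0 − 4.3456·28.8)
α = (418 − 5.37) / (145.0 − 125.2) = 412.7/19.85 = 20.79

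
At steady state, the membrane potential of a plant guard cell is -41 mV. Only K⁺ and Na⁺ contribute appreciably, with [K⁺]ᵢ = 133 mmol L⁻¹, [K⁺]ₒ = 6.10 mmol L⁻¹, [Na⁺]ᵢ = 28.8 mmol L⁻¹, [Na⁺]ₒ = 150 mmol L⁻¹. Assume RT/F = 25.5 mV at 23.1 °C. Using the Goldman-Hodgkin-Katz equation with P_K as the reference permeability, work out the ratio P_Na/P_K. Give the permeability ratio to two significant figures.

Let α = P_Na/P_K. GHK: Vm = 25.5·ln[(Kₒ + α·Naₒ)/(Kᵢ + α·Naᵢ)].
e^(Vm/25.5) = e^(-41.0/25.5) = 0.20032
So 0.20032·(Kᵢ + α·Naᵢ) = Kₒ + α·Naₒ → α = (0.20032·133.0 − 6.1) / (150.0 − 0.20032·28.8)
α = (26.64 − 6.1) / (150.0 − 5.769) = 20.54/144.2 = 0.1424

0.14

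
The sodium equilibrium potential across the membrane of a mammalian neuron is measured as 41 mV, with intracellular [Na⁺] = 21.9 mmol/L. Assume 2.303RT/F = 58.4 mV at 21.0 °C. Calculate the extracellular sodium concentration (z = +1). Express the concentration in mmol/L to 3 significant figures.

110 mmol/L

Nernst: E = (58.4/1) · log₁₀([out]/[in]), so log₁₀([out]/[in]) = 41.0 × 1 / 58.4 = 0.7021.
[out]/[in] = 10^(0.7021) = 5.036.
[out] = 5.036 × 21.9 = 110.3 mmol/L.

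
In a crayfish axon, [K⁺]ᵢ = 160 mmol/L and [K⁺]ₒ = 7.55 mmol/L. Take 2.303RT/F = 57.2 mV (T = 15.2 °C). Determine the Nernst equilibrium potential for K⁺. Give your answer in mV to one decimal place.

-75.9 mV

E = (57.2/z) · log₁₀([K⁺]_out/[K⁺]_in) with z = +1.
= (57.2/1) · log₁₀(7.55/160) = 57.20 · log₁₀(0.04719)
= 57.20 · (-1.3262) = -75.86 mV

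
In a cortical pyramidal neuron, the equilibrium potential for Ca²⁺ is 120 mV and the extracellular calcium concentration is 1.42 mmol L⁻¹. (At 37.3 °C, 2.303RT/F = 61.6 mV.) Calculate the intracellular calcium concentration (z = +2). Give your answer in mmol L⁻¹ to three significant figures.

0.000180 mmol L⁻¹

Nernst: E = (61.6/2) · log₁₀([out]/[in]), so log₁₀([out]/[in]) = 120.0 × 2 / 61.6 = 3.8961.
[out]/[in] = 10^(3.8961) = 7872.
[in] = 1.42 / 7872 = 0.0001804 mmol L⁻¹.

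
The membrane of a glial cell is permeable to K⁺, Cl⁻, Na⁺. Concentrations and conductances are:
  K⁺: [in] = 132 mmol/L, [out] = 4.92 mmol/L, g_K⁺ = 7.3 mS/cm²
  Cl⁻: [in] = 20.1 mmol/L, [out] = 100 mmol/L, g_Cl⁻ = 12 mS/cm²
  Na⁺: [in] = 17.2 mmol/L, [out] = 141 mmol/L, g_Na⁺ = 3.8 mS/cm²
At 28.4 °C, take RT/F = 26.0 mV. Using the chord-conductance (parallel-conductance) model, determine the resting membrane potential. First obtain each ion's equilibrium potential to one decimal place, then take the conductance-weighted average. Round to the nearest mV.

-40 mV

E_K⁺ = (26.0/1)·ln(4.92/132) = -85.5 mV
E_Cl⁻ = (26.0/-1)·ln(100/20.1) = -41.7 mV
E_Na⁺ = (26.0/1)·ln(141/17.2) = 54.7 mV
Vm = (Σ gᵢEᵢ)/(Σ gᵢ) = (7.3·-85.5 + 12·-41.7 + 3.8·54.7) / (7.3 + 12 + 3.8)
= -916.69 / 23.1 = -39.68 mV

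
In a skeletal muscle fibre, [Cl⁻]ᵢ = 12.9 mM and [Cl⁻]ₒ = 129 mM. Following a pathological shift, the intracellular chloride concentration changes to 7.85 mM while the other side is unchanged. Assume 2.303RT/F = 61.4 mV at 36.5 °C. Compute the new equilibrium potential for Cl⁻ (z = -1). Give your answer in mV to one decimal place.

-74.6 mV

After the shift: [Cl⁻]_out = 129, [Cl⁻]_in = 7.85 mM.
E_new = (61.4/-1)·log₁₀(129/7.85) = -61.40 · (1.2157) = -74.65 mV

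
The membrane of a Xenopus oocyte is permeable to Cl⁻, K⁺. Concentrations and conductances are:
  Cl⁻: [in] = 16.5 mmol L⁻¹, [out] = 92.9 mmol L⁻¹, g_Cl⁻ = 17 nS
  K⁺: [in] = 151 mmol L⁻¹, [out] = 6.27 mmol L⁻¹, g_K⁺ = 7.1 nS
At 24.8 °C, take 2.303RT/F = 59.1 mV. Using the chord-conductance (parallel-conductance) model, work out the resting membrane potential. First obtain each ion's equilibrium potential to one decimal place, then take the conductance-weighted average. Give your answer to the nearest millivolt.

E_Cl⁻ = (59.1/-1)·log₁₀(92.9/16.5) = -44.4 mV
E_K⁺ = (59.1/1)·log₁₀(6.27/151) = -81.7 mV
Vm = (Σ gᵢEᵢ)/(Σ gᵢ) = (17·-44.4 + 7.1·-81.7) / (17 + 7.1)
= -1334.87 / 24.1 = -55.39 mV

-55 mV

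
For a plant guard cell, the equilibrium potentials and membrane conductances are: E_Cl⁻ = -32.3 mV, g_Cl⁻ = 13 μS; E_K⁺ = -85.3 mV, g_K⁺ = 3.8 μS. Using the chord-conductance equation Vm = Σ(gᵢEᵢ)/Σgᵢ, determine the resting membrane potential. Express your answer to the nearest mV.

Σ gᵢEᵢ = 13·(-32.3) + 3.8·(-85.3) = -744.04
Σ gᵢ = 13 + 3.8 = 16.8
Vm = -744.04 / 16.8 = -44.29 mV

-44 mV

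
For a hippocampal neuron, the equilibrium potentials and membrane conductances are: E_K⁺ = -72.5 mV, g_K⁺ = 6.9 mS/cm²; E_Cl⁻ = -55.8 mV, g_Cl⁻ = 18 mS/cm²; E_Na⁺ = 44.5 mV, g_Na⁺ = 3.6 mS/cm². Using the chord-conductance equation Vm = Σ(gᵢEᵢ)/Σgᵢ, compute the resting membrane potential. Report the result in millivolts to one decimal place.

-47.2 mV

Σ gᵢEᵢ = 6.9·(-72.5) + 18·(-55.8) + 3.6·(44.5) = -1344.45
Σ gᵢ = 6.9 + 18 + 3.6 = 28.5
Vm = -1344.45 / 28.5 = -47.17 mV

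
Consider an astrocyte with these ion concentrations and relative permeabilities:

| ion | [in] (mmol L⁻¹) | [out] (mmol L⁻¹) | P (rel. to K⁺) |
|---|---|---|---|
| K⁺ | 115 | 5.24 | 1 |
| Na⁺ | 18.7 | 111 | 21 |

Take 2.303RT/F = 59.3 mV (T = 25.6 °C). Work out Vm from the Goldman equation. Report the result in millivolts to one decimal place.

Vm = 59.3 · log₁₀[(Σ P·[cation]ₒ + Σ P·[anion]ᵢ) / (Σ P·[cation]ᵢ + Σ P·[anion]ₒ)]
Numerator = 1×5.24 + 21×111 = 2336
Denominator = 1×115 + 21×18.7 = 507.7
Vm = 59.3 · log₁₀(4.6016) = 59.3 × (0.6629) = 39.31 mV

39.3 mV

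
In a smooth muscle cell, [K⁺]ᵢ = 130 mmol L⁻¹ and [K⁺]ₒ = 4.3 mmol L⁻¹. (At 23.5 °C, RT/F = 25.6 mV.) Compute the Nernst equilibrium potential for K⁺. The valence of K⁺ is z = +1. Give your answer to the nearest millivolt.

E = (25.6/z) · ln([K⁺]_out/[K⁺]_in) with z = +1.
= (25.6/1) · ln(4.3/130) = 25.60 · ln(0.03308)
= 25.60 · (-3.4089) = -87.27 mV

-87 mV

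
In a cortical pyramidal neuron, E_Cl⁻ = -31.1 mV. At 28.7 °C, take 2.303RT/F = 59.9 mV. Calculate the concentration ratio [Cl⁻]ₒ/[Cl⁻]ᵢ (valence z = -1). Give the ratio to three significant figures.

3.31

log₁₀([out]/[in]) = E·z/(59.9) = -31.1 × -1 / 59.9 = 0.5192
[out]/[in] = 10^(0.5192) = 3.305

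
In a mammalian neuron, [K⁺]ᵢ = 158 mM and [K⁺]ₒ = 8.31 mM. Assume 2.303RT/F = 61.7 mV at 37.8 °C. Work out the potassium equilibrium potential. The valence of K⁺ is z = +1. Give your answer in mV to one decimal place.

-78.9 mV

E = (61.7/z) · log₁₀([K⁺]_out/[K⁺]_in) with z = +1.
= (61.7/1) · log₁₀(8.31/158) = 61.70 · log₁₀(0.05259)
= 61.70 · (-1.2791) = -78.92 mV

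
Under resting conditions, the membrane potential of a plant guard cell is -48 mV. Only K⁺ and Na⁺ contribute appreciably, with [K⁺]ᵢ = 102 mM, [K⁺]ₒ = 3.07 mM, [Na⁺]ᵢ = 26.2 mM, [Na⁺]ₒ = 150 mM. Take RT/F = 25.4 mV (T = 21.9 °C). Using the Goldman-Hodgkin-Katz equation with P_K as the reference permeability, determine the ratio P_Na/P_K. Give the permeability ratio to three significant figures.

0.0845

Let α = P_Na/P_K. GHK: Vm = 25.4·ln[(Kₒ + α·Naₒ)/(Kᵢ + α·Naᵢ)].
e^(Vm/25.4) = e^(-48.0/25.4) = 0.15111
So 0.15111·(Kᵢ + α·Naᵢ) = Kₒ + α·Naₒ → α = (0.15111·102.0 − 3.07) / (150.0 − 0.15111·26.2)
α = (15.41 − 3.07) / (150.0 − 3.959) = 12.34/146 = 0.08452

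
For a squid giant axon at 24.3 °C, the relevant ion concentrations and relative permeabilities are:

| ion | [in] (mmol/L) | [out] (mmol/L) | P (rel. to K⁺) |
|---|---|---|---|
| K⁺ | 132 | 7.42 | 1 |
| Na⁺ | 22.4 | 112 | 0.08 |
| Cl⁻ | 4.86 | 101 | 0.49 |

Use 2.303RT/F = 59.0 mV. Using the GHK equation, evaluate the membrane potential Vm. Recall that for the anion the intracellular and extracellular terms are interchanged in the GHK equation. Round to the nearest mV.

Vm = 59.0 · log₁₀[(Σ P·[cation]ₒ + Σ P·[anion]ᵢ) / (Σ P·[cation]ᵢ + Σ P·[anion]ₒ)]
Numerator = 1×7.42 + 0.08×112 + 0.49×4.86 = 18.76
Denominator = 1×132 + 0.08×22.4 + 0.49×101 = 183.3
Vm = 59.0 · log₁₀(0.10236) = 59.0 × (-0.9899) = -58.40 mV

-58 mV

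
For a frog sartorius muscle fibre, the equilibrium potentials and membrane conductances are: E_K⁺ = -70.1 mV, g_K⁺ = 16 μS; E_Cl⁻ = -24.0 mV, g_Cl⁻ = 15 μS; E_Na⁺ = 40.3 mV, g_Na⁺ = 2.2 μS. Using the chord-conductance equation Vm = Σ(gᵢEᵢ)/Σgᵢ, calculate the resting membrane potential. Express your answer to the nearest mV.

Σ gᵢEᵢ = 16·(-70.1) + 15·(-24.0) + 2.2·(40.3) = -1392.94
Σ gᵢ = 16 + 15 + 2.2 = 33.2
Vm = -1392.94 / 33.2 = -41.96 mV

-42 mV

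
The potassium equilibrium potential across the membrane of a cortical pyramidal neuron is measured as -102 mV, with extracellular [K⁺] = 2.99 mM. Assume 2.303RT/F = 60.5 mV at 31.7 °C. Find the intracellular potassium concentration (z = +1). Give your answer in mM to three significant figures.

Nernst: E = (60.5/1) · log₁₀([out]/[in]), so log₁₀([out]/[in]) = -102.0 × 1 / 60.5 = -1.6860.
[out]/[in] = 10^(-1.6860) = 0.02061.
[in] = 2.99 / 0.02061 = 145.1 mM.

145 mM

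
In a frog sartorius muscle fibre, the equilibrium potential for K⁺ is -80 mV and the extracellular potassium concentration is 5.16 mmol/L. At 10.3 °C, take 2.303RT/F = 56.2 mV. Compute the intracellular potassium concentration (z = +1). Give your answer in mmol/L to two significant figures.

Nernst: E = (56.2/1) · log₁₀([out]/[in]), so log₁₀([out]/[in]) = -80.0 × 1 / 56.2 = -1.4235.
[out]/[in] = 10^(-1.4235) = 0.03771.
[in] = 5.16 / 0.03771 = 136.8 mmol/L.

140 mmol/L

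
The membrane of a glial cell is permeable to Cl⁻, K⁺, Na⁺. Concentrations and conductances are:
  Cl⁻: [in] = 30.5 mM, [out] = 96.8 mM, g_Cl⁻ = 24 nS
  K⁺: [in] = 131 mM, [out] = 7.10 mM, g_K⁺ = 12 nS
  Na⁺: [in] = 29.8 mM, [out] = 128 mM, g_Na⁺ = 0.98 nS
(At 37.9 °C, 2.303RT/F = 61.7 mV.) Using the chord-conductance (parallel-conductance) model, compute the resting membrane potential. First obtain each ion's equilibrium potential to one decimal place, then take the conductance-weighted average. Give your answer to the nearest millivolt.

-44 mV

E_Cl⁻ = (61.7/-1)·log₁₀(96.8/30.5) = -30.9 mV
E_K⁺ = (61.7/1)·log₁₀(7.10/131) = -78.1 mV
E_Na⁺ = (61.7/1)·log₁₀(128/29.8) = 39.1 mV
Vm = (Σ gᵢEᵢ)/(Σ gᵢ) = (24·-30.9 + 12·-78.1 + 0.98·39.1) / (24 + 12 + 0.98)
= -1640.48 / 36.98 = -44.36 mV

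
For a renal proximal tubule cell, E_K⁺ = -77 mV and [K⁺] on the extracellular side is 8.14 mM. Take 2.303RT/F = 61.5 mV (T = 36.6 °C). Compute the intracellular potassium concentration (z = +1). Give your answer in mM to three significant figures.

145 mM

Nernst: E = (61.5/1) · log₁₀([out]/[in]), so log₁₀([out]/[in]) = -77.0 × 1 / 61.5 = -1.2520.
[out]/[in] = 10^(-1.2520) = 0.05597.
[in] = 8.14 / 0.05597 = 145.4 mM.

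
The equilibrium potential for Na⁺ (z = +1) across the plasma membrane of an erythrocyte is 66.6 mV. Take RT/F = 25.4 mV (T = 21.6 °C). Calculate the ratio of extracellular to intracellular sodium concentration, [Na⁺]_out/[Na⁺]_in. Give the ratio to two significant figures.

14

ln([out]/[in]) = E·z/(25.4) = 66.6 × 1 / 25.4 = 2.6220
[out]/[in] = e^(2.6220) = 13.76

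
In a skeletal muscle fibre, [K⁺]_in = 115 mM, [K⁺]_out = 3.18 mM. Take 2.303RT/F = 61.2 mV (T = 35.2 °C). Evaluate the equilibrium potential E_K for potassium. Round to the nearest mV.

E = (61.2/z) · log₁₀([K⁺]_out/[K⁺]_in) with z = +1.
= (61.2/1) · log₁₀(3.18/115) = 61.20 · log₁₀(0.02765)
= 61.20 · (-1.5583) = -95.37 mV

-95 mV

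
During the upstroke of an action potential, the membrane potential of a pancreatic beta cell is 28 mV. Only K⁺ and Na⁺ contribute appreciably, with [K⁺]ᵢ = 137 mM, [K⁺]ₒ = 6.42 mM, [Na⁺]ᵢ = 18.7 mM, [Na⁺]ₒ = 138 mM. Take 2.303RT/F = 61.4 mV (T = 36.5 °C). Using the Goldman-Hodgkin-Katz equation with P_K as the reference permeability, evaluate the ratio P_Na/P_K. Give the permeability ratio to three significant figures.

4.55

Let α = P_Na/P_K. GHK: Vm = 61.4·log₁₀[(Kₒ + α·Naₒ)/(Kᵢ + α·Naᵢ)].
10^(Vm/61.4) = 10^(28.0/61.4) = 2.8578
So 2.8578·(Kᵢ + α·Naᵢ) = Kₒ + α·Naₒ → α = (2.8578·137.0 − 6.42) / (138.0 − 2.8578·18.7)
α = (391.5 − 6.42) / (138.0 − 53.44) = 385.1/84.56 = 4.554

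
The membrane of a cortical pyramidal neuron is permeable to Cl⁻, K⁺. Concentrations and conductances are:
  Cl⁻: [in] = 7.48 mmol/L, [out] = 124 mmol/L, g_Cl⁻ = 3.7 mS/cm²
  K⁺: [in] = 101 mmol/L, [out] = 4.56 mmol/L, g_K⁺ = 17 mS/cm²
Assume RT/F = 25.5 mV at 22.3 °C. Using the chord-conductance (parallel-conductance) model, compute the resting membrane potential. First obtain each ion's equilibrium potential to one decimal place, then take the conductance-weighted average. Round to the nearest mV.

-78 mV

E_Cl⁻ = (25.5/-1)·ln(124/7.48) = -71.6 mV
E_K⁺ = (25.5/1)·ln(4.56/101) = -79.0 mV
Vm = (Σ gᵢEᵢ)/(Σ gᵢ) = (3.7·-71.6 + 17·-79.0) / (3.7 + 17)
= -1607.92 / 20.7 = -77.68 mV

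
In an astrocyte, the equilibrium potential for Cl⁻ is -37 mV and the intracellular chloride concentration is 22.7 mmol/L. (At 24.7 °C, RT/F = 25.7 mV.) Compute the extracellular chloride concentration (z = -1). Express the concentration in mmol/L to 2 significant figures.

96 mmol/L

Nernst: E = (25.7/-1) · ln([out]/[in]), so ln([out]/[in]) = -37.0 × -1 / 25.7 = 1.4397.
[out]/[in] = e^(1.4397) = 4.219.
[out] = 4.219 × 22.7 = 95.78 mmol/L.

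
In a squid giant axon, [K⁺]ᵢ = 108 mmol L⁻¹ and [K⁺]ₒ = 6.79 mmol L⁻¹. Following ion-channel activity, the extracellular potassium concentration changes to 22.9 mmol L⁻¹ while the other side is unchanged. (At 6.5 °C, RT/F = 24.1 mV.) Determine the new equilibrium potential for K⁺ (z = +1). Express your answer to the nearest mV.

-37 mV

After the shift: [K⁺]_out = 22.9, [K⁺]_in = 108 mmol L⁻¹.
E_new = (24.1/1)·ln(22.9/108) = 24.10 · (-1.5510) = -37.38 mV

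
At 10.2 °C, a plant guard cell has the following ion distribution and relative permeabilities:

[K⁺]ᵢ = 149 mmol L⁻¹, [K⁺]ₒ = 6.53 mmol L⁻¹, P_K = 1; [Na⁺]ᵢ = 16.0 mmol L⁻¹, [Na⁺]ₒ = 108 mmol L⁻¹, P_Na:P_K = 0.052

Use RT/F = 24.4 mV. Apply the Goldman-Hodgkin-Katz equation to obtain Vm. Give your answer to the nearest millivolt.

-61 mV

Vm = 24.4 · ln[(Σ P·[cation]ₒ + Σ P·[anion]ᵢ) / (Σ P·[cation]ᵢ + Σ P·[anion]ₒ)]
Numerator = 1×6.53 + 0.052×108 = 12.15
Denominator = 1×149 + 0.052×16.0 = 149.8
Vm = 24.4 · ln(0.081064) = 24.4 × (-2.5125) = -61.31 mV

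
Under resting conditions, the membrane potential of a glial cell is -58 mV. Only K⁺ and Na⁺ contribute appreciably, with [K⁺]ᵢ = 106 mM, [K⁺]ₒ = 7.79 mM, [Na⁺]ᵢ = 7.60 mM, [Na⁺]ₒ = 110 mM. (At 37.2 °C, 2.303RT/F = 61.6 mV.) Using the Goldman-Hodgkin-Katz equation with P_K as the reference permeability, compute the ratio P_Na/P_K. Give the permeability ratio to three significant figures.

0.0397

Let α = P_Na/P_K. GHK: Vm = 61.6·log₁₀[(Kₒ + α·Naₒ)/(Kᵢ + α·Naᵢ)].
10^(Vm/61.6) = 10^(-58.0/61.6) = 0.1144
So 0.1144·(Kᵢ + α·Naᵢ) = Kₒ + α·Naₒ → α = (0.1144·106.0 − 7.79) / (110.0 − 0.1144·7.6)
α = (12.13 − 7.79) / (110.0 − 0.8695) = 4.337/109.1 = 0.03974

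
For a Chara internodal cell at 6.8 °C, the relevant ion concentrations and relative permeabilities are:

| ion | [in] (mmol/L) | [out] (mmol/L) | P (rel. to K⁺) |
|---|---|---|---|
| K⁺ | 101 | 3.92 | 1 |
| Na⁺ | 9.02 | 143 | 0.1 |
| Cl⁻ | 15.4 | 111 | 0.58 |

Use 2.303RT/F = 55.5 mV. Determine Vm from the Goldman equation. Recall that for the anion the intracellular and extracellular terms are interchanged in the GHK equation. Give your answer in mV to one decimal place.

Vm = 55.5 · log₁₀[(Σ P·[cation]ₒ + Σ P·[anion]ᵢ) / (Σ P·[cation]ᵢ + Σ P·[anion]ₒ)]
Numerator = 1×3.92 + 0.1×143 + 0.58×15.4 = 27.15
Denominator = 1×101 + 0.1×9.02 + 0.58×111 = 166.3
Vm = 55.5 · log₁₀(0.16329) = 55.5 × (-0.7870) = -43.68 mV

-43.7 mV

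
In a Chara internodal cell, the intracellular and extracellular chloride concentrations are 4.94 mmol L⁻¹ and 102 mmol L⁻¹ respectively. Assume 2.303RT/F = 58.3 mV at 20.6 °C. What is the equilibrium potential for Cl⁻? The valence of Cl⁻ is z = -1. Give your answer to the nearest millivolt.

-77 mV

E = (58.3/z) · log₁₀([Cl⁻]_out/[Cl⁻]_in) with z = -1.
For an anion, dividing by z = -1 reverses the sign.
= (58.3/-1) · log₁₀(102/4.94) = -58.30 · log₁₀(20.65)
= -58.30 · (1.3149) = -76.66 mV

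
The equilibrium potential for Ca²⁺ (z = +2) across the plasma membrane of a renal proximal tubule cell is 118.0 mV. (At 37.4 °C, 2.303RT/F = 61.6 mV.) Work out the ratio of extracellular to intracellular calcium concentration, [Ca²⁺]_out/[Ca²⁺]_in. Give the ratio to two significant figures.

6800

log₁₀([out]/[in]) = E·z/(61.6) = 118.0 × 2 / 61.6 = 3.8312
[out]/[in] = 10^(3.8312) = 6779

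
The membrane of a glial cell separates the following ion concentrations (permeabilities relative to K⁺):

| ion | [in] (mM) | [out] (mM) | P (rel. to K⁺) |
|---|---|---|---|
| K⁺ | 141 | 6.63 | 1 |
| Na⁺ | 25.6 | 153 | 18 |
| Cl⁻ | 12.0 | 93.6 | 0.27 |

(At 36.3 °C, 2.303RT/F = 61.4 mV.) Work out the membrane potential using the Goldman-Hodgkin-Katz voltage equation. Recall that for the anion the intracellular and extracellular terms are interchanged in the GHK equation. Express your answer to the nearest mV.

Vm = 61.4 · log₁₀[(Σ P·[cation]ₒ + Σ P·[anion]ᵢ) / (Σ P·[cation]ᵢ + Σ P·[anion]ₒ)]
Numerator = 1×6.63 + 18×153 + 0.27×12.0 = 2764
Denominator = 1×141 + 18×25.6 + 0.27×93.6 = 627.1
Vm = 61.4 · log₁₀(4.4076) = 61.4 × (0.6442) = 39.55 mV

40 mV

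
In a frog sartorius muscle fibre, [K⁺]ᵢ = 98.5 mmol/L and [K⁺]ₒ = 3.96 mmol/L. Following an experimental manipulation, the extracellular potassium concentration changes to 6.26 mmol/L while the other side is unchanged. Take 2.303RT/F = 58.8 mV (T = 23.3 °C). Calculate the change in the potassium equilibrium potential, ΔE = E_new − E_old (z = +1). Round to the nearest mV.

12 mV

E_old = (58.8/1)·log₁₀(3.96/98.5) = -82.07 mV
E_new = (58.8/1)·log₁₀(6.26/98.5) = -70.38 mV
ΔE = -70.38 − (-82.07) = 11.69 mV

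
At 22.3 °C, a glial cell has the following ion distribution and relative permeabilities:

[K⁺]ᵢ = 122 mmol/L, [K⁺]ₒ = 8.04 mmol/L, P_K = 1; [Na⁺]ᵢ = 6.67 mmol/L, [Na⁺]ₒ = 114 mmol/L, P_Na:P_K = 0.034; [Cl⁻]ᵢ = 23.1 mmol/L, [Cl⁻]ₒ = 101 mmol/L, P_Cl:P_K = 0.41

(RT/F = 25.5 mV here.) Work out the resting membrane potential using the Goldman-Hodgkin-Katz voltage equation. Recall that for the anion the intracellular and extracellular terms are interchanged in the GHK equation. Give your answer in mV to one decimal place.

-51.9 mV

Vm = 25.5 · ln[(Σ P·[cation]ₒ + Σ P·[anion]ᵢ) / (Σ P·[cation]ᵢ + Σ P·[anion]ₒ)]
Numerator = 1×8.04 + 0.034×114 + 0.41×23.1 = 21.39
Denominator = 1×122 + 0.034×6.67 + 0.41×101 = 163.6
Vm = 25.5 · ln(0.1307) = 25.5 × (-2.0349) = -51.89 mV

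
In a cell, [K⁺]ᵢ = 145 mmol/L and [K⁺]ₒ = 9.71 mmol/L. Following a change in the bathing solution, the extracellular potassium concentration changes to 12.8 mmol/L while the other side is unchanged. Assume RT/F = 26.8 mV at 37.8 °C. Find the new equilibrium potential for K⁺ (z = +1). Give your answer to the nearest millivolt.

-65 mV

After the shift: [K⁺]_out = 12.8, [K⁺]_in = 145 mmol/L.
E_new = (26.8/1)·ln(12.8/145) = 26.80 · (-2.4273) = -65.05 mV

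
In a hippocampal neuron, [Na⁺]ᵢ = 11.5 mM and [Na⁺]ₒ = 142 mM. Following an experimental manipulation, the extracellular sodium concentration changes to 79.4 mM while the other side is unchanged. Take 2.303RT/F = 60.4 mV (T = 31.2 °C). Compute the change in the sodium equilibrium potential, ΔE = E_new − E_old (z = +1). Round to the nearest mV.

-15 mV

E_old = (60.4/1)·log₁₀(142/11.5) = 65.93 mV
E_new = (60.4/1)·log₁₀(79.4/11.5) = 50.68 mV
ΔE = 50.68 − (65.93) = -15.25 mV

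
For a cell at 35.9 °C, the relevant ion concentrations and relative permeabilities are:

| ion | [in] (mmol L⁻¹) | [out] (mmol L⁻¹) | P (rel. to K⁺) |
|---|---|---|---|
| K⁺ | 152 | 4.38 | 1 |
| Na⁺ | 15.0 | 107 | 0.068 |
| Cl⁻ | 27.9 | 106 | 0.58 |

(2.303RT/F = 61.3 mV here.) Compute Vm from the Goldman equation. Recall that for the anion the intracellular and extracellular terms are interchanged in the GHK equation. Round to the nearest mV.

-54 mV

Vm = 61.3 · log₁₀[(Σ P·[cation]ₒ + Σ P·[anion]ᵢ) / (Σ P·[cation]ᵢ + Σ P·[anion]ₒ)]
Numerator = 1×4.38 + 0.068×107 + 0.58×27.9 = 27.84
Denominator = 1×152 + 0.068×15.0 + 0.58×106 = 214.5
Vm = 61.3 · log₁₀(0.12978) = 61.3 × (-0.8868) = -54.36 mV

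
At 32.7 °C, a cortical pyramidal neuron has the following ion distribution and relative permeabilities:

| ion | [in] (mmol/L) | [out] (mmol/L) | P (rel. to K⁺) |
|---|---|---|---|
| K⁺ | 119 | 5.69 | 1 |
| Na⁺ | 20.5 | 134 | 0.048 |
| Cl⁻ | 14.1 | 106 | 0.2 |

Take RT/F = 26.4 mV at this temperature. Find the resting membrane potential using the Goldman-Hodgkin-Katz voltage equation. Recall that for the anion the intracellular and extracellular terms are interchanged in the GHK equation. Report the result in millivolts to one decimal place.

-59.3 mV

Vm = 26.4 · ln[(Σ P·[cation]ₒ + Σ P·[anion]ᵢ) / (Σ P·[cation]ᵢ + Σ P·[anion]ₒ)]
Numerator = 1×5.69 + 0.048×134 + 0.2×14.1 = 14.94
Denominator = 1×119 + 0.048×20.5 + 0.2×106 = 141.2
Vm = 26.4 · ln(0.10583) = 26.4 × (-2.2459) = -59.29 mV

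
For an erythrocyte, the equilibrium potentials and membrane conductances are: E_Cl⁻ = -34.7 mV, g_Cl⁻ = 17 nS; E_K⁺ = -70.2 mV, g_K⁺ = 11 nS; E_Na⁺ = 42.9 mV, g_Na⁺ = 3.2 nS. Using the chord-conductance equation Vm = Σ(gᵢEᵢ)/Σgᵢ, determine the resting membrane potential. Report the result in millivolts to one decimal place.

-39.3 mV

Σ gᵢEᵢ = 17·(-34.7) + 11·(-70.2) + 3.2·(42.9) = -1224.82
Σ gᵢ = 17 + 11 + 3.2 = 31.2
Vm = -1224.82 / 31.2 = -39.26 mV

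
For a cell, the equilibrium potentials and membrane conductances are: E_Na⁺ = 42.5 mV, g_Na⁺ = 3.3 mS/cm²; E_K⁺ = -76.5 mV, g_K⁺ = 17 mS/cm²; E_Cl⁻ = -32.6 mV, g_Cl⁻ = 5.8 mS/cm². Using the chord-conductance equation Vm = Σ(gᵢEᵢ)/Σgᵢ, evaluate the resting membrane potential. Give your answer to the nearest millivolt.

-52 mV

Σ gᵢEᵢ = 3.3·(42.5) + 17·(-76.5) + 5.8·(-32.6) = -1349.33
Σ gᵢ = 3.3 + 17 + 5.8 = 26.1
Vm = -1349.33 / 26.1 = -51.70 mV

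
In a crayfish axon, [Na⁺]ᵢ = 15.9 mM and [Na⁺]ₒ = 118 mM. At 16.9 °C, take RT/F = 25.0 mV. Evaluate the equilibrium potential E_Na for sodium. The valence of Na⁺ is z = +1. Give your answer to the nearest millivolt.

E = (25.0/z) · ln([Na⁺]_out/[Na⁺]_in) with z = +1.
= (25.0/1) · ln(118/15.9) = 25.00 · ln(7.421)
= 25.00 · (2.0044) = 50.11 mV

50 mV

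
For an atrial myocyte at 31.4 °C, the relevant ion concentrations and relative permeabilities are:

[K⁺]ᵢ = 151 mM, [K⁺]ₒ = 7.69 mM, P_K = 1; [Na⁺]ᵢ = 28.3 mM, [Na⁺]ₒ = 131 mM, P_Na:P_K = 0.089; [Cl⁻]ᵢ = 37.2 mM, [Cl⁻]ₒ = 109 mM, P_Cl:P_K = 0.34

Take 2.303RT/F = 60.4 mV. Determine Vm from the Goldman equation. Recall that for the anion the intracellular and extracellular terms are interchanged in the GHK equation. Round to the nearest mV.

-47 mV

Vm = 60.4 · log₁₀[(Σ P·[cation]ₒ + Σ P·[anion]ᵢ) / (Σ P·[cation]ᵢ + Σ P·[anion]ₒ)]
Numerator = 1×7.69 + 0.089×131 + 0.34×37.2 = 32
Denominator = 1×151 + 0.089×28.3 + 0.34×109 = 190.6
Vm = 60.4 · log₁₀(0.16789) = 60.4 × (-0.7750) = -46.81 mV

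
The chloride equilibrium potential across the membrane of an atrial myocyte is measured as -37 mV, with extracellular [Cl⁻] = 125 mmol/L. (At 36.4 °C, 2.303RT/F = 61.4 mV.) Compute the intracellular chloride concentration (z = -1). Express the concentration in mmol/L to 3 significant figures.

Nernst: E = (61.4/-1) · log₁₀([out]/[in]), so log₁₀([out]/[in]) = -37.0 × -1 / 61.4 = 0.6026.
[out]/[in] = 10^(0.6026) = 4.005.
[in] = 125 / 4.005 = 31.21 mmol/L.

31.2 mmol/L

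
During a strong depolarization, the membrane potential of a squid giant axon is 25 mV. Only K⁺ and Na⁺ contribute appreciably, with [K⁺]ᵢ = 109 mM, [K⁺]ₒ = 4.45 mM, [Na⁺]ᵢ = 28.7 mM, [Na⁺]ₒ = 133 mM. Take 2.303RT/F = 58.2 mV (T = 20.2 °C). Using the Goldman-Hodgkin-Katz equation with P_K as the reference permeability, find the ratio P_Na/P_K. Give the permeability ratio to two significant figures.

5.2

Let α = P_Na/P_K. GHK: Vm = 58.2·log₁₀[(Kₒ + α·Naₒ)/(Kᵢ + α·Naᵢ)].
10^(Vm/58.2) = 10^(25.0/58.2) = 2.6888
So 2.6888·(Kᵢ + α·Naᵢ) = Kₒ + α·Naₒ → α = (2.6888·109.0 − 4.45) / (133.0 − 2.6888·28.7)
α = (293.1 − 4.45) / (133.0 − 77.17) = 288.6/55.83 = 5.17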